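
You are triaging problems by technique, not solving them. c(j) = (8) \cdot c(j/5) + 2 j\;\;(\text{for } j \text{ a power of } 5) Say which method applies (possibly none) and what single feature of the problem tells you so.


Best approach: the master substitution — treat m = log base 5 of j as the new clock: one recursion step advances m by one while j scales by 5.


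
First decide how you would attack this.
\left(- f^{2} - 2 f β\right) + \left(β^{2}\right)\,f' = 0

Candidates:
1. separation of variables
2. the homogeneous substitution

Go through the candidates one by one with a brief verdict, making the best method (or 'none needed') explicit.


Technique: the homogeneous substitution — the slope's numerator and denominator share total degree; set v = f/β and the equation drops to separable form. Rearranged, this also fits the Bernoulli template directly; the homogeneous substitution reads the structure without the rearrangement.
- separation of variables: the two dependences are entangled, not a clean product of one-variable pieces.
- the homogeneous substitution — applies; the problem has the shape this method handles.


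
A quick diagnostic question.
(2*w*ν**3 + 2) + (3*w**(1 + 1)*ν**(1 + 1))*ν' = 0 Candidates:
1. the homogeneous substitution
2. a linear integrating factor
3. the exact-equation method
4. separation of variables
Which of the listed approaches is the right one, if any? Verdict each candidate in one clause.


Diagnosis: the exact-equation method — because the two cross partials coincide, the form is conservative as written — recover its potential in (w, ν).
- the homogeneous substitution — the slope does not depend on the ratio of the variables alone.
- a linear integrating factor: the unknown enters nonlinearly (through a power, a denominator, or a transcendental function), which the linear integrating-factor recipe cannot absorb as-is — any repair would come from a preliminary substitution, not the factor.
- the exact-equation method: yes — fits the structure here.
- separation of variables — no division isolates the independent variable from the unknown.


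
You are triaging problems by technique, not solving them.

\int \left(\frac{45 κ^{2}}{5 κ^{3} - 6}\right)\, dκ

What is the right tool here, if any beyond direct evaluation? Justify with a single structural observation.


Method: u-substitution — the only nontrivial dependence routes through 5 κ^{3} - 6, whose derivative supplies the leftover factor up to a constant multiple — u = 5 κ^{3} - 6 flattens it.


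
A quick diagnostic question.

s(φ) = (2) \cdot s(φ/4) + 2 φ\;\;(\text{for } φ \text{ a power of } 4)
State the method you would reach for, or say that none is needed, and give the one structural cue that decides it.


Method: the master substitution — the argument shrinks by the factor 4, so measure the index on a logarithmic scale and the recursion becomes a shift.


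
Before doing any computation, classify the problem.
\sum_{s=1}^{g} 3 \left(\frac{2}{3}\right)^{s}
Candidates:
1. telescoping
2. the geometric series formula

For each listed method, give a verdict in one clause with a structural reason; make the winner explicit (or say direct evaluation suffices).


Diagnosis: the geometric series formula — the ratio of consecutive terms is the constant \frac{2}{3}, independent of the index — a geometric sum.
- telescoping — as presented, consecutive terms share no shifted copy to cancel against — no rewrite is on display to change that.
- the geometric series formula — applicable, and directly so.


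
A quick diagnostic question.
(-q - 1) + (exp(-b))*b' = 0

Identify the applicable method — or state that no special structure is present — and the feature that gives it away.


Method: separation of variables — separating collects all b-dependence with the derivative and leaves all q-dependence opposite: variables separate. An exactness check succeeds on this form as well — separation and the potential function arrive at the same answer, separation more directly.


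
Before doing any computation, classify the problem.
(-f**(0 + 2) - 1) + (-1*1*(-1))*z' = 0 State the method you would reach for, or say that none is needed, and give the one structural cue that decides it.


Diagnosis: no special technique — with z absent the equation is not coupled at all: direct integration in f.


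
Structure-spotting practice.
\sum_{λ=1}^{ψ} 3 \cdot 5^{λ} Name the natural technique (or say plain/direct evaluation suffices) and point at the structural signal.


Method: the geometric series formula — term-over-term division gives 5 every time — index-free ratio, geometric sum formula applies.


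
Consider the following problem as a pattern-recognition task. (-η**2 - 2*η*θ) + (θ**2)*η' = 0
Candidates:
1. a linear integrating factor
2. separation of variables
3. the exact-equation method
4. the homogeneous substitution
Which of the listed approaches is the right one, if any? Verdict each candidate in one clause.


Diagnosis: the homogeneous substitution — scaling θ and η together leaves the slope fixed — it depends only on η/θ, so substitute the ratio. A Bernoulli substitution is a fair alternative on this equation directly; the homogeneous reading takes it as given.
- a linear integrating factor — a nonlinear term in the unknown puts this outside the integrating-factor template.
- separation of variables — no algebra isolates the independent variable on one side and the unknown on the other.
- the exact-equation method: the mixed partial derivatives differ, so the left side is not a total differential.
- the homogeneous substitution: a fit — the right tool for this form.


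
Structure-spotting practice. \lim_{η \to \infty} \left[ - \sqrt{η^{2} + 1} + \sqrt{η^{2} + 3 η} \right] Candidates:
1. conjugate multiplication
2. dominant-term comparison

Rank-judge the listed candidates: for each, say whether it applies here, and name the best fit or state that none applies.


Verdict: conjugate multiplication — an infinity-minus-infinity difference with a surviving radical — multiply by the conjugate to cancel the divergence.
- conjugate multiplication: applies; the problem has the shape this method handles.
- dominant-term comparison: leading-power comparison does not apply to this form.


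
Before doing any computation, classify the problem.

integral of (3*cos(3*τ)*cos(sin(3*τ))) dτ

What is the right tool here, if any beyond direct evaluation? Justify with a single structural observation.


Diagnosis: u-substitution — read it as f(sin(3*τ)) times a constant multiple of d(sin(3*τ)): one substitution, u = sin(3*τ), finishes it.


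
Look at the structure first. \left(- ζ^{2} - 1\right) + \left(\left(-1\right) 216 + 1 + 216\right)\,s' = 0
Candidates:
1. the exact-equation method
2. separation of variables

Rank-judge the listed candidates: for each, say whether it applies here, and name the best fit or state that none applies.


Diagnosis: no special technique — solved for the derivative, s never appears on the right — this is a direct integration in ζ, not a differential-equations problem at heart.
- the exact-equation method: the unknown never enters the equation — exactness holds emptily, with nothing for the method to add.
- separation of variables — with no unknown in the slope, separating variables is a formality — the equation integrates directly.


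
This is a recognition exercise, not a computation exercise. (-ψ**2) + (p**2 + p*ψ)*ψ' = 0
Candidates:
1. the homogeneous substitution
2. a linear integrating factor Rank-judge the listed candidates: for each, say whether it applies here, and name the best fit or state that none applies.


Diagnosis: the homogeneous substitution — scaling p and ψ together leaves the slope fixed — it depends only on ψ/p, so substitute the ratio. Suitably rearranged — at times with the variables' roles exchanged — this doubles as a Bernoulli equation; the homogeneous reading needs no such setup.
- the homogeneous substitution: yes, a natural case for it.
- a linear integrating factor: the unknown enters nonlinearly (through a power, a denominator, or a transcendental function), which the linear integrating-factor recipe cannot absorb as-is — any repair would come from a preliminary substitution, not the factor.


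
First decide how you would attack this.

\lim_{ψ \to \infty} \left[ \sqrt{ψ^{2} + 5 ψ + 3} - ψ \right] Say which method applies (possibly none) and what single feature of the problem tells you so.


Method: conjugate multiplication — both pieces blow up but their difference is finite; the conjugate trick rationalizes \sqrt{ψ^{2} + 5 ψ + 3} - ψ.


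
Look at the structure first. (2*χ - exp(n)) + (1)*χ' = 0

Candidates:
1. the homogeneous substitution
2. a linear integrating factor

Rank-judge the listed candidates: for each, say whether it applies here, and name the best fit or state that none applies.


Verdict: a linear integrating factor — χ appears only to the first power with coefficient 2 — the classic integrating-factor setup.
- the homogeneous substitution — solved for the derivative, the right side changes under joint scaling of the two variables.
- a linear integrating factor — a fit — the right tool for this form.


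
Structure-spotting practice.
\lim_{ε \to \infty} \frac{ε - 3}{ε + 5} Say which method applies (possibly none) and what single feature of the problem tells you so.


Technique: dominant-term comparison — as ε grows, only the highest-degree terms matter — compare leading terms and read the limit off. Viewed as a single quotient this is an ∞/∞ form — an at-infinity application of l'Hôpital's rule would also resolve it; comparing leading growth reads the answer without differentiating.


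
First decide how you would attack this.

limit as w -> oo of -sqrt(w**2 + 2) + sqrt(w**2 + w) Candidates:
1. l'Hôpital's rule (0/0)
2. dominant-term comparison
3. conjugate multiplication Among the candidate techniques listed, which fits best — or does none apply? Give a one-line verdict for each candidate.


Technique: conjugate multiplication — this difference gives up after one conjugate multiplication — the radical structure cancels against its conjugate.
- l'Hôpital's rule (0/0) — substitution produces ∞ − ∞ rather than a vanishing quotient; the rule needs a 0/0 ratio to act on.
- dominant-term comparison: this limit is not decided by comparing polynomial growth at infinity.
- conjugate multiplication — yes, a natural case for it.


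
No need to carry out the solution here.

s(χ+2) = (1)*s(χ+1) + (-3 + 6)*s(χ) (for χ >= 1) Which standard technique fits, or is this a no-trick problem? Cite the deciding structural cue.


Technique: the characteristic-root method — no index-dependence in the weights and nothing inhomogeneous: classic characteristic-equation setup.


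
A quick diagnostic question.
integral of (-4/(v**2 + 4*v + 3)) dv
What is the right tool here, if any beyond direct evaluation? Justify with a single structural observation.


Verdict: partial fractions — the factorization of v**2 + 4*v + 3 is the whole battle; after it, each term is a table integral.


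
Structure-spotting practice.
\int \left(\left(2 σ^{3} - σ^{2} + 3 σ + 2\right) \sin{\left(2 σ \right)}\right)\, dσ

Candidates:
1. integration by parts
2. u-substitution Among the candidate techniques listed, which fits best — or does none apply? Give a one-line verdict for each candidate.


Best approach: integration by parts — a polynomial factor 2 σ^{3} - σ^{2} + 3 σ + 2 multiplies \sin{\left(2 σ \right)}; differentiating 2 σ^{3} - σ^{2} + 3 σ + 2 lowers its degree while \sin{\left(2 σ \right)} integrates cleanly, so parts wins.
- integration by parts: applicable, and directly so.
- u-substitution — no subexpression of the integrand serves as a whole-integral substitution inner — individual terms may offer their own, but none carries its derivative as a factor of the full integrand; a working change of variable would have to be constructed from outside the expression.


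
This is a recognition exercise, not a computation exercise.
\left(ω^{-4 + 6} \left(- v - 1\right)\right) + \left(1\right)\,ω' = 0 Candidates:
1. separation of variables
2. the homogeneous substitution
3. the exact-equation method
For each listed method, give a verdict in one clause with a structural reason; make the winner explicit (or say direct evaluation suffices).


Verdict: separation of variables — separating collects all ω-dependence with the derivative and leaves all v-dependence opposite: variables separate.
- separation of variables: a fit — the right tool for this form.
- the homogeneous substitution — the slope changes under joint rescaling, failing the degree-zero test.
- the exact-equation method: the mixed partial derivatives differ, so the left side is not a total differential.


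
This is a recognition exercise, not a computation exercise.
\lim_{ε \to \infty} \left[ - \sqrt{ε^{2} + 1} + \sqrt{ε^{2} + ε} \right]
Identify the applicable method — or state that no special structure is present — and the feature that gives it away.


Technique: conjugate multiplication — divergence minus divergence hides a finite answer — expose it by pairing \sqrt{ε^{2} + ε} - \sqrt{ε^{2} + 1} with its conjugate.


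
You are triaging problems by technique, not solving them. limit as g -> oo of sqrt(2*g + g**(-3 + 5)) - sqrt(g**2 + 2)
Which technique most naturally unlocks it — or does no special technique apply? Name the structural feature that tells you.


Diagnosis: conjugate multiplication — divergence minus divergence hides a finite answer — expose it by pairing sqrt(2*g + g**(-3 + 5)) - sqrt(g**2 + 2) with its conjugate.


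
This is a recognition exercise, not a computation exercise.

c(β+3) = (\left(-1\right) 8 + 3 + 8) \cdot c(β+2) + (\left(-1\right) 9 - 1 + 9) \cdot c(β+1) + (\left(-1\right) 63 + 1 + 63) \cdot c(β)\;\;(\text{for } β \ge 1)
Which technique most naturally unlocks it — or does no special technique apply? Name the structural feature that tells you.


Technique: the characteristic-root method — try a geometric ansatz r^β: constant coefficients turn the recurrence into one polynomial equation in r.


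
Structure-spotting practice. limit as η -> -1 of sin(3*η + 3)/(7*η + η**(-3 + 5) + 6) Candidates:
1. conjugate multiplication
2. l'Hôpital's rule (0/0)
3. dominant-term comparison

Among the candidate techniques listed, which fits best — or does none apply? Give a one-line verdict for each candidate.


Method: l'Hôpital's rule (0/0) — the 0/0 form at -1 is the signature situation for l'Hôpital's rule. A first-order expansion at the point is an equally standard path; the rule packages it.
- conjugate multiplication — the conjugate move applies to radical differences, which this is not.
- l'Hôpital's rule (0/0) — applies; the problem has the shape this method handles.
- dominant-term comparison — this limit is not decided by comparing polynomial growth at infinity.


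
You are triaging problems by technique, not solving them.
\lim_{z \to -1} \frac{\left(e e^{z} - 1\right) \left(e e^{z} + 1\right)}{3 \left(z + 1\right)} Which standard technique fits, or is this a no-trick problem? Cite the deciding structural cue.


Method: l'Hôpital's rule (0/0) — substituting -1 gives 0 over 0; differentiate top and bottom once and re-evaluate. Expanding numerator and denominator to first order gives the same value — the rule automates exactly that.


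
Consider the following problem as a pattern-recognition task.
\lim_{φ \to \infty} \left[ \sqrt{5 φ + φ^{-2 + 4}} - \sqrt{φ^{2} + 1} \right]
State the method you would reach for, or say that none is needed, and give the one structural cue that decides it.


Method: conjugate multiplication — the difference \sqrt{5 φ + φ^{-2 + 4}} - \sqrt{φ^{2} + 1} is an ∞ − ∞ stalemate; its conjugate partner breaks the tie.


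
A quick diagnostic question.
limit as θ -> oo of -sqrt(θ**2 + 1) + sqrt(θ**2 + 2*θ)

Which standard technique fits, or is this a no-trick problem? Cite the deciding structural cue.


Best approach: conjugate multiplication — sqrt(θ**2 + 2*θ) and sqrt(θ**2 + 1) both blow up, but their difference is tame once the conjugate rationalizes it.


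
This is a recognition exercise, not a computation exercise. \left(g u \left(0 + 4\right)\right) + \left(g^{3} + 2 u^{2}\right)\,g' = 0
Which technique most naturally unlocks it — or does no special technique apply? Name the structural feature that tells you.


Best approach: the exact-equation method — equality of cross partials is the green light — assemble the potential function term by term.


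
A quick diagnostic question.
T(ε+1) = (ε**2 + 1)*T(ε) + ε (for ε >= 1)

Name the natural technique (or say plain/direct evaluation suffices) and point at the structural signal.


Verdict: a summation factor — it is first-order linear but the coefficient ε**2 + 1 depends on the index, so multiply through by a summation factor to telescope it.


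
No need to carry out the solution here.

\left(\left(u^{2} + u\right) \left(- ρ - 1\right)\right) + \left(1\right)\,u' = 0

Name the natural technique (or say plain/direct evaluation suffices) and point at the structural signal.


Diagnosis: separation of variables — separating collects all u-dependence with the derivative and leaves all ρ-dependence opposite: variables separate. A Bernoulli rewrite would carry it as the equation stands — separating the variables needs no rearrangement either.


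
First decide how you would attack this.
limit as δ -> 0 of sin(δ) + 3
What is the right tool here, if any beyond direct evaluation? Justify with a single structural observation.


Verdict: no special technique — the expression is continuous at 0 — substitute and evaluate; no indeterminate form appears.


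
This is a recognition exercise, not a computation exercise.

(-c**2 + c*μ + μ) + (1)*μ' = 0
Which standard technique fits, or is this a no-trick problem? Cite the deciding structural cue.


Technique: a linear integrating factor — linear in the unknown with genuine forcing: multiply through by the exponential of the integrated coefficient and the left side closes into one derivative.


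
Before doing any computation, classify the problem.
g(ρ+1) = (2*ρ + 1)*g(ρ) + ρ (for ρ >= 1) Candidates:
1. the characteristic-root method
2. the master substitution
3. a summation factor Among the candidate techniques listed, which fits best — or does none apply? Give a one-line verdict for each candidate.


Technique: a summation factor — one-term recursion with variable weight 2*ρ + 1 is solved by product normalization, not by root-finding.
- the characteristic-root method: the coefficients vary with the index, breaking the constant-coefficient structure the method needs.
- the master substitution: no fixed divisor shrinks the index between calls.
- a summation factor: applicable, and directly so.


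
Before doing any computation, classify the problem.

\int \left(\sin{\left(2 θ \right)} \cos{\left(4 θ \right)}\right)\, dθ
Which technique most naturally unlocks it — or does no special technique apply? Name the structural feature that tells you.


Best approach: a trigonometric identity — the identity turns \sin{\left(2 θ \right)} \cos{\left(4 θ \right)} into two lone cosines/sines, each trivially integrable.


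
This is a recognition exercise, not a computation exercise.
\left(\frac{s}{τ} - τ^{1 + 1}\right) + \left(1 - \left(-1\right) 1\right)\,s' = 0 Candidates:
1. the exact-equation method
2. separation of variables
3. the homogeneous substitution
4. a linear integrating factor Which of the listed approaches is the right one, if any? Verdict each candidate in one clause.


Best approach: a linear integrating factor — linear in the unknown with genuine forcing: multiply through by the exponential of the integrated coefficient and the left side closes into one derivative.
- the exact-equation method: exactness fails on the nose — the mixed partials do not match.
- separation of variables: the two dependences do not factor apart.
- the homogeneous substitution: the ratio of the variables does not determine the slope.
- a linear integrating factor — yes — fits the structure here.


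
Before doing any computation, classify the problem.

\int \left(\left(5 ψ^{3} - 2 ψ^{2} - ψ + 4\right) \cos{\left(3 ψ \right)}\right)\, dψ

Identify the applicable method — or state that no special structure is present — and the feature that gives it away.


Technique: integration by parts — 5 ψ^{3} - 2 ψ^{2} - ψ + 4 dies after finitely many derivatives while \cos{\left(3 ψ \right)} cycles under integration — the tabular/parts setup.


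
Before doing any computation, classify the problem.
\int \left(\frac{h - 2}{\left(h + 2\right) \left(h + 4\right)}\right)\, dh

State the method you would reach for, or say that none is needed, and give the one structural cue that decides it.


Verdict: partial fractions — the bottom factors while the top stays lower-degree — split into simple fractions and integrate piece by piece.


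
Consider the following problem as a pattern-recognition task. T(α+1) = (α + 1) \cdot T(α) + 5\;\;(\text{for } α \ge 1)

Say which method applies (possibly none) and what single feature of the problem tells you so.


Method: a summation factor — first-order linear but the coefficient α + 1 moves with the index — divide by the cumulative product and telescope.


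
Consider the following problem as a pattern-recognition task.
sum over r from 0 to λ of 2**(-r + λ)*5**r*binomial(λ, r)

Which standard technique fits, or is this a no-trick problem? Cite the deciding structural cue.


Best approach: the binomial theorem — binomial(λ, r) weighting matched powers of 5 and 2 is the expanded form of (5 + 2)^λ — fold it back up.


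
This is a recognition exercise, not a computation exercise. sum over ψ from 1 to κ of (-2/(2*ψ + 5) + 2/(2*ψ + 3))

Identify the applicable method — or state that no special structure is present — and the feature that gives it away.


Best approach: telescoping — spot the paired structure — each term adds 2/(2*ψ + 3) and subtracts its successor value, which the next term restores: the definition of a telescoping chain.


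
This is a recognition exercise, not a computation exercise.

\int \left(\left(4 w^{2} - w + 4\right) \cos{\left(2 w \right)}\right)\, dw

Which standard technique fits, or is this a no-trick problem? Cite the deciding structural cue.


Technique: integration by parts — 4 w^{2} - w + 4 dies after finitely many derivatives while \cos{\left(2 w \right)} cycles under integration — the tabular/parts setup.


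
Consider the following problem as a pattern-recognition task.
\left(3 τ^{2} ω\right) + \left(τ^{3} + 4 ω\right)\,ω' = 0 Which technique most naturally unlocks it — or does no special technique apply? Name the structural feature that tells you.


Best approach: the exact-equation method — the cross partial derivatives of 3 τ^{2} ω and τ^{3} + 4 ω agree, so the left side is the total differential of one potential in τ and ω.


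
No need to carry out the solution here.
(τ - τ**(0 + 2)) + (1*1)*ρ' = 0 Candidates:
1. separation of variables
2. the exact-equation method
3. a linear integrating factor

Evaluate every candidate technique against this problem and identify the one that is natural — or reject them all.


Diagnosis: no special technique — solved for the derivative, ρ never appears on the right — this is a direct integration in τ, not a differential-equations problem at heart.
- separation of variables — any separation here is vacuous (nothing depends on the unknown); direct integration is the honest label.
- the exact-equation method — the unknown never enters the equation — exactness holds emptily, with nothing for the method to add.
- a linear integrating factor: with the unknown absent the integrating factor is a formality; direct integration is the working structure.


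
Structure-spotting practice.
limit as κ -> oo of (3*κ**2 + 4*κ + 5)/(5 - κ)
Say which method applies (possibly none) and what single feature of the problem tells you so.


Best approach: dominant-term comparison — growth-rate triage: the leading powers of κ decide the limit, everything else is noise. Differentiating the expression as a single quotient would eventually settle it as well; matching dominant growth settles it immediately.


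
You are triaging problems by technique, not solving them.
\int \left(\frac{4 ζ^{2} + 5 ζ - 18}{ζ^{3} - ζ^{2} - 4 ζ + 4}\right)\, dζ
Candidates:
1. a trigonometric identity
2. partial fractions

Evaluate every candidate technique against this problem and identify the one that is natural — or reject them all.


Verdict: partial fractions — once ζ^{3} - ζ^{2} - 4 ζ + 4 is factored, each root contributes a simple-fraction term; integrate them one at a time.
- a trigonometric identity — there is no trigonometric structure at all — the integrand carries no sine or cosine to rewrite.
- partial fractions: applicable, and directly so.


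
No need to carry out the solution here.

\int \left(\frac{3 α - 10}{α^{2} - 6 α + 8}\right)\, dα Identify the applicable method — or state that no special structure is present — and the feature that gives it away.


Verdict: partial fractions — α^{2} - 6 α + 8 splits into linear pieces, so the quotient is a sum of simple fractions — decompose before integrating.


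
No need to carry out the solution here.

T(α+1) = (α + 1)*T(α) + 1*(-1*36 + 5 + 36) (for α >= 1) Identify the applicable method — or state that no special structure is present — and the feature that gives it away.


Method: a summation factor — the coefficient α + 1 drifts with the index, so no fixed root exists; normalizing by the cumulative product telescopes it.


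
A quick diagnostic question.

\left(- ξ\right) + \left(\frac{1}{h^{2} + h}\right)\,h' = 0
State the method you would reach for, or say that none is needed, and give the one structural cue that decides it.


Best approach: separation of variables — solved for the derivative, the right side factors as ξ times h^{2} + h — all ξ-dependence separates from all h-dependence. This doubles as a Bernoulli equation in the unknown as written; dividing and integrating works on it directly.


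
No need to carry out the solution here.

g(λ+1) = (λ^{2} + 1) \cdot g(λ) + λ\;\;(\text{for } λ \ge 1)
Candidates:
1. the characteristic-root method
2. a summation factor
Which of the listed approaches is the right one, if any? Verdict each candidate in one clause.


Best approach: a summation factor — the coefficient λ^{2} + 1 drifts with the index, so no fixed root exists; normalizing by the cumulative product telescopes it.
- the characteristic-root method: the coefficients vary with the index, breaking the constant-coefficient structure the method needs.
- a summation factor — yes, a natural case for it.


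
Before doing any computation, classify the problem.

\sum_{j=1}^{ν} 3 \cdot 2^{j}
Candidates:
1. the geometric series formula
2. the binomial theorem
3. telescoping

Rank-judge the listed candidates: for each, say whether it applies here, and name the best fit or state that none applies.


Verdict: the geometric series formula — check a ratio of consecutive terms: it is 2, independent of the index, so the geometric formula closes the sum.
- the geometric series formula — a fit — the right tool for this form.
- the binomial theorem — there is no sum-raised-to-a-power identity hiding in these terms.
- telescoping — the summand is not presented as a shifted difference — a telescoping rewrite may exist, but the displayed structure does not offer one.


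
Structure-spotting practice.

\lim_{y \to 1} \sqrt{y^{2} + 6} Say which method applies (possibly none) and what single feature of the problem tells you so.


Method: no special technique — the expression is continuous at 1 — substitute and evaluate; no indeterminate form appears.


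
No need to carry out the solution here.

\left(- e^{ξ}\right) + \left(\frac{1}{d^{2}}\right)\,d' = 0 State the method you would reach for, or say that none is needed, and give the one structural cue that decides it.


Technique: separation of variables — one side of the product carries the independent variable, the other the unknown — the textbook separation shape. An exactness check succeeds on this form as well — separation and the potential function arrive at the same answer, separation more directly.


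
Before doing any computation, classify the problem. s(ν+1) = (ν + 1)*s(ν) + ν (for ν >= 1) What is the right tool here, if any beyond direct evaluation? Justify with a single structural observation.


Technique: a summation factor — an index-dependent multiplier ν + 1 rules out characteristic roots; a summation factor converts it to a pure difference.


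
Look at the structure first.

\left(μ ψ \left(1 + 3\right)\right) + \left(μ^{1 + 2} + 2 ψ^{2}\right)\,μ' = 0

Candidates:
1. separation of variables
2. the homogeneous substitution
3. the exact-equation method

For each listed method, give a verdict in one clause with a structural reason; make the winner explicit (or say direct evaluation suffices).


Verdict: the exact-equation method — because the two cross partials coincide, the form is conservative as written — recover its potential in (ψ, μ).
- separation of variables: the two dependences are entangled, not a clean product of one-variable pieces.
- the homogeneous substitution: solved for the derivative, the right side changes under joint scaling of the two variables.
- the exact-equation method — applies; the problem has the shape this method handles.


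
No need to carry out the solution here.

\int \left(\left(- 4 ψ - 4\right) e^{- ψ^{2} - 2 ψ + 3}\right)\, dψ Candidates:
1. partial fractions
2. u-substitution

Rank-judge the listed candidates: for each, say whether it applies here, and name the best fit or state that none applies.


Technique: u-substitution — collected, the integrand has one factor that is, up to a constant, the derivative of an inner expression the rest depends on — substitute for that inner expression.
- partial fractions: there is no rational-function structure to decompose.
- u-substitution: yes — fits the structure here.


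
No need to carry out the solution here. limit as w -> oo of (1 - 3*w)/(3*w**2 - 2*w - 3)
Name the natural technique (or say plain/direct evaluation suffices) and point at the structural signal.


Method: dominant-term comparison — divide through by the highest power of w; every lower-order term dies and the dominant terms decide the limit. Differentiating the expression as a single quotient would eventually settle it as well; matching dominant growth settles it immediately.


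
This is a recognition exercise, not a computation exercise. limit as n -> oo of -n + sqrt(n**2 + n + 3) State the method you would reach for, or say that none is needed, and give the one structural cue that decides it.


Verdict: conjugate multiplication — this difference gives up after one conjugate multiplication — the radical structure cancels against its conjugate.


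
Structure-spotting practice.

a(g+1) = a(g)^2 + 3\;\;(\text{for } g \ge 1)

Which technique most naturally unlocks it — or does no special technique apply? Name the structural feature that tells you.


Method: no special technique — the recurrence is nonlinear in the sequence values; study it directly, no linear machinery applies.


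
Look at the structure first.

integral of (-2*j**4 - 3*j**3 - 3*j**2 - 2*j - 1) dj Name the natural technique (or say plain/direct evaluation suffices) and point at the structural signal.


Best approach: no special technique — every term is a constant multiple of a power of j; term-wise power-rule integration needs no preliminary transformation.


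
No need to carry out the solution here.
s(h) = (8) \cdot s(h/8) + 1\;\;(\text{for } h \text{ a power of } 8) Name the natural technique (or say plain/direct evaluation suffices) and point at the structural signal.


Technique: the master substitution — the argument shrinks by the factor 8, so measure the index on a logarithmic scale and the recursion becomes a shift.


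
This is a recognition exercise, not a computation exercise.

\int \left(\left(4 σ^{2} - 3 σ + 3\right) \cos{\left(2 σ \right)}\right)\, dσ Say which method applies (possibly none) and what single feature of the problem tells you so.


Verdict: integration by parts — a polynomial factor 4 σ^{2} - 3 σ + 3 multiplies \cos{\left(2 σ \right)}; differentiating 4 σ^{2} - 3 σ + 3 lowers its degree while \cos{\left(2 σ \right)} integrates cleanly, so parts wins.


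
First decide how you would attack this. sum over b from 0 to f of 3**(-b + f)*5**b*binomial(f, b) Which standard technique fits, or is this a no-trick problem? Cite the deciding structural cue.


Method: the binomial theorem — the binomial coefficients weight matched powers of 5 and 3, which is exactly the expansion of a binomial power.


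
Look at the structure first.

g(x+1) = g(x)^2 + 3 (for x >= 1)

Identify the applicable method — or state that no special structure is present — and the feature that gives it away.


Diagnosis: no special technique — the unknown sequence enters the update nonlinearly, so no linear method fits the recurrence as written — direct iteration remains.


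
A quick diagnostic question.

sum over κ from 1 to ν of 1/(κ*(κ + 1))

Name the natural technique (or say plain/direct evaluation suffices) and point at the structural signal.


Method: telescoping — after splitting 1/(κ*(κ + 1)) into partial fractions, the pieces are shifted copies of one function and cancel telescopically.


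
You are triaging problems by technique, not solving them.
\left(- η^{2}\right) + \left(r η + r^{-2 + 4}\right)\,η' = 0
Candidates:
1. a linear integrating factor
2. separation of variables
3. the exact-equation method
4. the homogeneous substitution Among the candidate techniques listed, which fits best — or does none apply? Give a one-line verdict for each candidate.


Best approach: the homogeneous substitution — scaling r and η together leaves the slope fixed — it depends only on η/r, so substitute the ratio. Suitably rearranged — at times with the variables' roles exchanged — this doubles as a Bernoulli equation; the homogeneous reading needs no such setup.
- a linear integrating factor: a nonlinear term in the unknown puts this outside the integrating-factor template.
- separation of variables — no algebra isolates the independent variable on one side and the unknown on the other.
- the exact-equation method — the mixed-partials test fails on this split — it is not an exact differential as presented.
- the homogeneous substitution: yes, a natural case for it.


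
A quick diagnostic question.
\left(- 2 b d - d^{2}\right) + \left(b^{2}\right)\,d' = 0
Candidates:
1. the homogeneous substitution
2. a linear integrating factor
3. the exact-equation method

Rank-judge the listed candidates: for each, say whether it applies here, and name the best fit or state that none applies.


Technique: the homogeneous substitution — scaling b and d together leaves the slope fixed — it depends only on d/b, so substitute the ratio. A Bernoulli substitution is a fair alternative on this equation directly; the homogeneous reading takes it as given.
- the homogeneous substitution: yes — fits the structure here.
- a linear integrating factor — the unknown enters nonlinearly (through a power, a denominator, or a transcendental function), which the linear integrating-factor recipe cannot absorb as-is — any repair would come from a preliminary substitution, not the factor.
- the exact-equation method — no potential function has this form as its differential, as written.


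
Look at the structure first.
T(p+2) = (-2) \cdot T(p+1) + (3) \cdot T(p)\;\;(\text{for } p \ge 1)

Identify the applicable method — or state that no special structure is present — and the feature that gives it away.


Best approach: the characteristic-root method — because shifting p leaves the equation's coefficients unchanged, exponential trials reduce it to algebra.


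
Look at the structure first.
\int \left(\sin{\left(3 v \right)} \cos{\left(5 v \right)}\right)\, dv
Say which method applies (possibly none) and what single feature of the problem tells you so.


Best approach: a trigonometric identity — the identity turns \sin{\left(3 v \right)} \cos{\left(5 v \right)} into two lone cosines/sines, each trivially integrable.


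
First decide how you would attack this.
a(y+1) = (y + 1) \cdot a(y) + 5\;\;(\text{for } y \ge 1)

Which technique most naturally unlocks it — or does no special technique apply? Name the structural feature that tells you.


Technique: a summation factor — one-term recursion with variable weight y + 1 is solved by product normalization, not by root-finding.


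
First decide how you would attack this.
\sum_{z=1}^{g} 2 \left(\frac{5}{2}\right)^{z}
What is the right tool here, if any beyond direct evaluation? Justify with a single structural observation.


Best approach: the geometric series formula — check a ratio of consecutive terms: it is \frac{5}{2}, independent of the index, so the geometric formula closes the sum.


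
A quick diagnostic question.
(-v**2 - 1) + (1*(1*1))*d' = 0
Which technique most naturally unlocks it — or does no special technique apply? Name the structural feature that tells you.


Technique: no special technique — the slope is a pure function of v; integrate both sides and be done.


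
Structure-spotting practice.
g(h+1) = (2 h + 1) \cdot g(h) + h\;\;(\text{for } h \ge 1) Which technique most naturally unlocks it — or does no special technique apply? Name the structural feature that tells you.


Diagnosis: a summation factor — with the index-dependent coefficient 2 h + 1, dividing by the cumulative product turns the left side into a pure difference.


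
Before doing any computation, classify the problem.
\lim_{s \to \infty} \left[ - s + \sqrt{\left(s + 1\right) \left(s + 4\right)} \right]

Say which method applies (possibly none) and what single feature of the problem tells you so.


Technique: conjugate multiplication — \sqrt{\left(s + 1\right) \left(s + 4\right)} and s both blow up, but their difference is tame once the conjugate rationalizes it.


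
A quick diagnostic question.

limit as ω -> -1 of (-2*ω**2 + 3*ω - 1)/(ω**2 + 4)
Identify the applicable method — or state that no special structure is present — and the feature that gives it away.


Verdict: no special technique — the expression is continuous at -1 — substitute and evaluate; no indeterminate form appears.


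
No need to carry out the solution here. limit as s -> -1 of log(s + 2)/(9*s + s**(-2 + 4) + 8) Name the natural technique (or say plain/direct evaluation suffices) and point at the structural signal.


Diagnosis: l'Hôpital's rule (0/0) — substituting -1 gives 0 over 0; differentiate top and bottom once and re-evaluate. Expanding numerator and denominator to first order gives the same value — the rule automates exactly that.


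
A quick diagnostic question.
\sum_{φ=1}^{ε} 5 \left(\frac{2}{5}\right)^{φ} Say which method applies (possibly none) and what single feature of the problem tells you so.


Technique: the geometric series formula — term-over-term division gives \frac{2}{5} every time — index-free ratio, geometric sum formula applies.
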